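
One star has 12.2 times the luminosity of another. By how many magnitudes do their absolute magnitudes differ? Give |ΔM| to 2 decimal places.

|ΔM| ≈ 2.72

Pogson: ΔM = −2.5 log₁₀(ratio) = −2.5 log₁₀(12.2) = −2.5 × 1.0864 = -2.716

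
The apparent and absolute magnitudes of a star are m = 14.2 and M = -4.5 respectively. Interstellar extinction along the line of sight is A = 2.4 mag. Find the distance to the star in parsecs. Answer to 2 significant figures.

d ≈ 18000 pc

m − M = 5 log₁₀(d/10 pc) + A  ⇒  14.2 − (-4.5) − 2.4 = 5 log₁₀(d/10)
16.300 = 5 log₁₀(d/10)
log₁₀ d = (m − M − A)/5 + 1 = 4.2600
d = 10^4.2600 = 18200 pc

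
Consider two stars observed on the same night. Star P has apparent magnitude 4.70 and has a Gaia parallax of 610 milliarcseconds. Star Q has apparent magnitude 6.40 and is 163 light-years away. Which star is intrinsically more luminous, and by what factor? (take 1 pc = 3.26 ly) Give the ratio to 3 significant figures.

Star Q is more luminous, by a factor of 194.

Star P: p = 610 mas = 0.610″ → d = 1/p = 1.639 pc
Star P: M = m − 5 log₁₀ d + 5 = 4.70 − 5·0.2147 + 5 = 8.627
Star Q: d = 163 ly / 3.26 = 50.00 pc
Star Q: M = m − 5 log₁₀ d + 5 = 6.40 − 5·1.6990 + 5 = 2.905
ΔM = M_P − M_Q = 8.627 − (2.905) = 5.721; smaller M is more luminous → Star Q.
L ratio = 10^(0.4 |ΔM|) = 10^2.289 = 194.4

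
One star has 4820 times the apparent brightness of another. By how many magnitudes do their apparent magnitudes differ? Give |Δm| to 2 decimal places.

Pogson: Δm = −2.5 log₁₀(ratio) = −2.5 log₁₀(4820) = −2.5 × 3.6830 = -9.208

|Δm| ≈ 9.21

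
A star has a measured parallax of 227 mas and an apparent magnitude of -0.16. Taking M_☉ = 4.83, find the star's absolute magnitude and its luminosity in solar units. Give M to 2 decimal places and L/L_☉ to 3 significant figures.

d = 1/p = 1000/227 mas = 4.405 pc
M = m − 5 log₁₀ d + 5 = -0.16 − 5·0.6440 + 5 = 1.620
M − M_☉ = 1.620 − 4.83 = -3.210
L/L_☉ = 10^(−0.4 × -3.210) = 19.23

M ≈ 1.62; L/L_☉ ≈ 19.2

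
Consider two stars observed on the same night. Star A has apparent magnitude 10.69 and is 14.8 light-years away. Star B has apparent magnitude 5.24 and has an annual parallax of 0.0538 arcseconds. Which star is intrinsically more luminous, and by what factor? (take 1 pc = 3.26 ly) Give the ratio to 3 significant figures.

Star B is more luminous, by a factor of 2540.

Star A: d = 14.8 ly / 3.26 = 4.540 pc
Star A: M = m − 5 log₁₀ d + 5 = 10.69 − 5·0.6570 + 5 = 12.405
Star B: d = 1/p = 1/0.0538″ = 18.59 pc
Star B: M = m − 5 log₁₀ d + 5 = 5.24 − 5·1.2692 + 5 = 3.894
ΔM = M_A − M_B = 12.405 − (3.894) = 8.511; smaller M is more luminous → Star B.
L ratio = 10^(0.4 |ΔM|) = 10^3.404 = 2537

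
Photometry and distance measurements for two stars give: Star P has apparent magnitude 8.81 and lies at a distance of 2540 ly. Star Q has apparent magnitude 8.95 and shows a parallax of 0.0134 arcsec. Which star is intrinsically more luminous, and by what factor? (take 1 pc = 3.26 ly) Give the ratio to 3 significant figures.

Star P is more luminous, by a factor of 124.

Star P: d = 2540 ly / 3.26 = 779.1 pc
Star P: M = m − 5 log₁₀ d + 5 = 8.81 − 5·2.8916 + 5 = -0.648
Star Q: d = 1/p = 1/0.0134″ = 74.63 pc
Star Q: M = m − 5 log₁₀ d + 5 = 8.95 − 5·1.8729 + 5 = 4.586
ΔM = M_P − M_Q = -0.648 − (4.586) = -5.234; smaller M is more luminous → Star P.
L ratio = 10^(0.4 |ΔM|) = 10^2.093 = 124.0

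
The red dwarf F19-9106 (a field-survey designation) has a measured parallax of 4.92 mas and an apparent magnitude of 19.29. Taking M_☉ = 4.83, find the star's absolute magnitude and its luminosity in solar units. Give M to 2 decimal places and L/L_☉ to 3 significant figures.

M ≈ 12.75; L/L_☉ ≈ 6.79×10^-4

d = 1/p = 1000/4.92 mas = 203.3 pc
M = m − 5 log₁₀ d + 5 = 19.29 − 5·2.3080 + 5 = 12.750
M − M_☉ = 12.750 − 4.83 = 7.920
L/L_☉ = 10^(−0.4 × 7.920) = 6.793×10^-4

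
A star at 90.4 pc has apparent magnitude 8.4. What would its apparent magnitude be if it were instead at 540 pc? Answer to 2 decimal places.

m ≈ 12.28

Flux ∝ 1/d², so Δm = 5 log₁₀(d₂/d₁) = 5 log₁₀(540/90.4) = 3.881
m₂ = m₁ + Δm = 8.4 + (3.881) = 12.281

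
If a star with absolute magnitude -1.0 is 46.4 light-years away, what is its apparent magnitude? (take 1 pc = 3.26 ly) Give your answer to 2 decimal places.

d = 46.4 ly / 3.26 = 14.23 pc
m = M + 5 log₁₀ d − 5 = -1.0 + 5·1.1533 − 5 = -0.233

m ≈ -0.23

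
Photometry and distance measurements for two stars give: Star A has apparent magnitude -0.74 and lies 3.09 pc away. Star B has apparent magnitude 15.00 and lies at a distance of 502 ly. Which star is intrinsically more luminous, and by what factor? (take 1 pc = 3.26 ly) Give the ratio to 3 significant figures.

Star A is more luminous, by a factor of 796.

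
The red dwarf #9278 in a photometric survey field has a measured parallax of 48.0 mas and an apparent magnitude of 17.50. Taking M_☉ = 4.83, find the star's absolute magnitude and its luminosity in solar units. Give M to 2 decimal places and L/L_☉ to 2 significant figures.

d = 1/p = 1000/48.0 mas = 20.83 pc
M = m − 5 log₁₀ d + 5 = 17.50 − 5·1.3188 + 5 = 15.906
M − M_☉ = 15.906 − 4.83 = 11.076
L/L_☉ = 10^(−0.4 × 11.076) = 3.711×10^-5

M ≈ 15.91; L/L_☉ ≈ 3.7×10^-5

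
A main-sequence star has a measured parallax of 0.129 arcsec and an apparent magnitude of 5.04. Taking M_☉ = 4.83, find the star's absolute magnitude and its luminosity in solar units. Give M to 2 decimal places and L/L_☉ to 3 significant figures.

M ≈ 5.59; L/L_☉ ≈ 0.495

d = 1/p = 1/0.129″ = 7.752 pc
M = m − 5 log₁₀ d + 5 = 5.04 − 5·0.8894 + 5 = 5.593
M − M_☉ = 5.593 − 4.83 = 0.763
L/L_☉ = 10^(−0.4 × 0.763) = 0.4952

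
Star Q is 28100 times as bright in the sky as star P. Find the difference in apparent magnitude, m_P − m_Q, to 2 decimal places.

Pogson: Δm = −2.5 log₁₀(ratio) = −2.5 log₁₀(28100) = −2.5 × 4.4487 = -11.122
Star Q is brighter so has the smaller magnitude: m_P − m_Q is positive.

m_P − m_Q ≈ 11.12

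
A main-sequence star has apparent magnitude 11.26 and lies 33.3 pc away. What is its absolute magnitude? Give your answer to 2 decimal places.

5 log₁₀(d/10 pc) = 5 log₁₀(33.30) − 5 = 2.612
M = m − 5 log₁₀(d/10) = 11.26 − 2.612 = 8.648

M ≈ 8.65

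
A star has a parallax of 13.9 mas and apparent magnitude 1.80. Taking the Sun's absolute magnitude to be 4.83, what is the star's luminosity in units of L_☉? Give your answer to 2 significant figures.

L/L_☉ ≈ 840

d = 1/p = 1000/13.9 mas = 71.94 pc
M = m − 5 log₁₀ d + 5 = 1.80 − 5·1.8570 + 5 = -2.485
M − M_☉ = -2.485 − 4.83 = -7.315
L/L_☉ = 10^(−0.4 × -7.315) = 843.3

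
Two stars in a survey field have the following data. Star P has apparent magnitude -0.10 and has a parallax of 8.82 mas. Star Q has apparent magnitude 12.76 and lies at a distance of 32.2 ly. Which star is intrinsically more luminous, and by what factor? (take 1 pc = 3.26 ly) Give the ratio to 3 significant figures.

Star P: p = 8.82 mas = 8.82×10^-3″ → d = 1/p = 113.4 pc
Star P: M = m − 5 log₁₀ d + 5 = -0.10 − 5·2.0545 + 5 = -5.373
Star Q: d = 32.2 ly / 3.26 = 9.877 pc
Star Q: M = m − 5 log₁₀ d + 5 = 12.76 − 5·0.9946 + 5 = 12.787
ΔM = M_P − M_Q = -5.373 − (12.787) = -18.159; smaller M is more luminous → Star P.
L ratio = 10^(0.4 |ΔM|) = 10^7.264 = 1.836×10^7

Star P is more luminous, by a factor of 1.84×10^7.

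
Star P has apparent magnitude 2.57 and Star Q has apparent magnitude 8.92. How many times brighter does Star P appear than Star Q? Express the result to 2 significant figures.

350

Magnitude difference = -6.35
Flux ratio = 10^(−0.4 Δm) = 10^(−0.4 × -6.35) = 10^2.540 = 346.7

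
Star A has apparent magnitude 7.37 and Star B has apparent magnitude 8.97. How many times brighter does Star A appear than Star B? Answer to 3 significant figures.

4.37

Δm = 7.37 − (8.97) = -1.60
Flux ratio = 10^(−0.4 Δm) = 10^(−0.4 × -1.60) = 10^0.640 = 4.365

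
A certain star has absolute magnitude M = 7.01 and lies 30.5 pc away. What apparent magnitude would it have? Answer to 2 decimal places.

m ≈ 9.43

m = M + 5 log₁₀ d − 5 = 7.01 + 5·1.4843 − 5 = 9.431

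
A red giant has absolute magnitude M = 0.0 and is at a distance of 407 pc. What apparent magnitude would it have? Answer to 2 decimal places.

m ≈ 8.05

m = M + 5 log₁₀ d − 5 = 0.0 + 5·2.6096 − 5 = 8.048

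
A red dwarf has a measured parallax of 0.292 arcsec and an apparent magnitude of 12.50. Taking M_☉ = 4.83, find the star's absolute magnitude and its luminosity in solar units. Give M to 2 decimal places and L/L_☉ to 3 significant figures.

d = 1/p = 1/0.292″ = 3.425 pc
M = m − 5 log₁₀ d + 5 = 12.50 − 5·0.5346 + 5 = 14.827
M − M_☉ = 14.827 − 4.83 = 9.997
L/L_☉ = 10^(−0.4 × 9.997) = 1.003×10^-4

M ≈ 14.83; L/L_☉ ≈ 1.00×10^-4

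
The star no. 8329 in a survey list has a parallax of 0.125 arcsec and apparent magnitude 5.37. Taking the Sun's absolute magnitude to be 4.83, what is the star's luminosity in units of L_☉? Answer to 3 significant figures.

d = 1/p = 1/0.125″ = 8.000 pc
M = m − 5 log₁₀ d + 5 = 5.37 − 5·0.9031 + 5 = 5.855
M − M_☉ = 5.855 − 4.83 = 1.025
L/L_☉ = 10^(−0.4 × 1.025) = 0.3892

L/L_☉ ≈ 0.389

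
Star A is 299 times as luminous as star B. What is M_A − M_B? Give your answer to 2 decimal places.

Pogson: ΔM = −2.5 log₁₀(ratio) = −2.5 log₁₀(299) = −2.5 × 2.4757 = -6.189
Star A is brighter, so it has the smaller magnitude: the difference is negative.

M_A − M_B ≈ -6.19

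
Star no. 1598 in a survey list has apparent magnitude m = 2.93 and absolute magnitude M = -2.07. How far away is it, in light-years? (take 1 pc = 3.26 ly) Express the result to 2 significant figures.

d ≈ 330 ly

μ = m − M = 5.000
m − M = 5 log₁₀ d − 5
log₁₀ d = (m − M)/5 + 1 = 2.0000
d = 10^2.0000 = 100.0 pc
= 326.0 ly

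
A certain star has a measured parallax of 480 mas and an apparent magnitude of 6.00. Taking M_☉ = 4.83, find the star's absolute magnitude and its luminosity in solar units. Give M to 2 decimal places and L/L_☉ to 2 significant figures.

M ≈ 9.41; L/L_☉ ≈ 0.015

d = 1/p = 1000/480 mas = 2.083 pc
M = m − 5 log₁₀ d + 5 = 6.00 − 5·0.3188 + 5 = 9.406
M − M_☉ = 9.406 − 4.83 = 4.576
L/L_☉ = 10^(−0.4 × 4.576) = 0.01477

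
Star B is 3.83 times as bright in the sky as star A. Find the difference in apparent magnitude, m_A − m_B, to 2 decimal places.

m_A − m_B ≈ 1.46

Pogson: Δm = −2.5 log₁₀(ratio) = −2.5 log₁₀(3.83) = −2.5 × 0.5832 = -1.458
Star B is brighter so has the smaller magnitude: m_A − m_B is positive.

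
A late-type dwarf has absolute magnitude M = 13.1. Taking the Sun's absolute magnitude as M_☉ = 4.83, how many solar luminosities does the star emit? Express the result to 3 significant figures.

M − M_☉ = 13.1 − 4.83 = 8.270
L/L_☉ = 10^(−0.4 (M − M_☉)) = 10^-3.308 = 4.920×10^-4

L/L_☉ ≈ 4.92×10^-4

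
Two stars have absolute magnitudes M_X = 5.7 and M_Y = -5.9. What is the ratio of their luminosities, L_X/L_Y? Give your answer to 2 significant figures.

L_X/L_Y ≈ 2.3×10^-5

ΔM = M_X − M_Y = 11.6
L_X/L_Y = 10^(−0.4 ΔM) = 10^-4.640 = 2.291×10^-5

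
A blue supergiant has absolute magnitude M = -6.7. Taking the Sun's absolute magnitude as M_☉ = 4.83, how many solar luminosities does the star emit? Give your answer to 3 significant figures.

L/L_☉ ≈ 40900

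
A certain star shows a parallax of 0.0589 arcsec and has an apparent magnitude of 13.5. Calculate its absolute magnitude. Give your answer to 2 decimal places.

M ≈ 12.35

d = 1/p = 1/0.0589″ = 16.98 pc
5 log₁₀(d/10 pc) = 5 log₁₀(16.98) − 5 = 1.149
M = m − 5 log₁₀(d/10) = 13.5 − 1.149 = 12.351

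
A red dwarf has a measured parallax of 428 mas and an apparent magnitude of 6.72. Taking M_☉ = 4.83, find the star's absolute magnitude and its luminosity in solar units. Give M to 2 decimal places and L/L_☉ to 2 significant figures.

M ≈ 9.88; L/L_☉ ≈ 9.6×10^-3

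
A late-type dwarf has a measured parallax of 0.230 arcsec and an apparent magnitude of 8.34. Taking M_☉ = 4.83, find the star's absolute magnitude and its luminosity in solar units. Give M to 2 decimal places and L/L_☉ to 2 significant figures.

d = 1/p = 1/0.230″ = 4.348 pc
M = m − 5 log₁₀ d + 5 = 8.34 − 5·0.6383 + 5 = 10.149
M − M_☉ = 10.149 − 4.83 = 5.319
L/L_☉ = 10^(−0.4 × 5.319) = 7.457×10^-3

M ≈ 10.15; L/L_☉ ≈ 7.5×10^-3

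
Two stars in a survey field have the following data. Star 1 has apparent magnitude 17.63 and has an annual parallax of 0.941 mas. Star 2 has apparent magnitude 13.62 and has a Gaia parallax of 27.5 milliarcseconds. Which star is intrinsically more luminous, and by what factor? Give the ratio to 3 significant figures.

Star 1 is more luminous, by a factor of 21.3.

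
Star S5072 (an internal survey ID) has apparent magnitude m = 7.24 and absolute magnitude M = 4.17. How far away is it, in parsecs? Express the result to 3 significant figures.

d ≈ 41.1 pc

μ = m − M = 3.070
m − M = 5 log₁₀ d − 5
log₁₀ d = (m − M)/5 + 1 = 1.6140
d = 10^1.6140 = 41.11 pc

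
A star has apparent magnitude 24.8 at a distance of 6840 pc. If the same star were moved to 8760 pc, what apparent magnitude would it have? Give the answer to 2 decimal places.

m ≈ 25.34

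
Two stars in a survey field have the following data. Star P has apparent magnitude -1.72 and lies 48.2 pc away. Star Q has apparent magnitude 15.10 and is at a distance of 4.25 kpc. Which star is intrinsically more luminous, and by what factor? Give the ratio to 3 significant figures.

Star P is more luminous, by a factor of 688.

Star P: M = m − 5 log₁₀ d + 5 = -1.72 − 5·1.6830 + 5 = -5.135
Star Q: d = 4.25 kpc = 4250 pc
Star Q: M = m − 5 log₁₀ d + 5 = 15.10 − 5·3.6284 + 5 = 1.958
ΔM = M_P − M_Q = -5.135 − (1.958) = -7.093; smaller M is more luminous → Star P.
L ratio = 10^(0.4 |ΔM|) = 10^2.837 = 687.6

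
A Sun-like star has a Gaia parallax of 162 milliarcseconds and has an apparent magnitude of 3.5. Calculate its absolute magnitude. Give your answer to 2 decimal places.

p = 162 mas = 0.162″ → d = 1/p = 6.173 pc
5 log₁₀(d/10 pc) = 5 log₁₀(6.173) − 5 = -1.048
M = m − 5 log₁₀(d/10) = 3.5 + 1.048 = 4.548

M ≈ 4.55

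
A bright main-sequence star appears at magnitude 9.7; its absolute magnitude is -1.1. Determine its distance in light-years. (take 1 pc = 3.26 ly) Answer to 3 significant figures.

Distance modulus: m − M = 9.7 − (-1.1) = 10.800
m − M = 5 log₁₀ d − 5
log₁₀ d = (m − M)/5 + 1 = 3.1600
d = 10^3.1600 = 1445 pc
= 4712 ly

d ≈ 4710 ly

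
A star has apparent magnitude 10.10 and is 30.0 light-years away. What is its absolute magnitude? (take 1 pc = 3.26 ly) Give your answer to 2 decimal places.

M ≈ 10.28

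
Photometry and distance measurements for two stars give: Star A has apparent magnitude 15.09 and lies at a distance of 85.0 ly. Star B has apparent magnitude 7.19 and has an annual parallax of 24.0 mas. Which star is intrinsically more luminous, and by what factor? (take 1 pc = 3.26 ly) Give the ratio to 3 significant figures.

Star B is more luminous, by a factor of 3690.

Star A: d = 85.0 ly / 3.26 = 26.07 pc
Star A: M = m − 5 log₁₀ d + 5 = 15.09 − 5·1.4162 + 5 = 13.009
Star B: p = 24.0 mas = 0.0240″ → d = 1/p = 41.67 pc
Star B: M = m − 5 log₁₀ d + 5 = 7.19 − 5·1.6198 + 5 = 4.091
ΔM = M_A − M_B = 13.009 − (4.091) = 8.918; smaller M is more luminous → Star B.
L ratio = 10^(0.4 |ΔM|) = 10^3.567 = 3691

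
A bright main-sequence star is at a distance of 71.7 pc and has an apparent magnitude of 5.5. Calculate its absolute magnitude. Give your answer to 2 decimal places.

5 log₁₀(d/10 pc) = 5 log₁₀(71.70) − 5 = 4.278
M = m − 5 log₁₀(d/10) = 5.5 − 4.278 = 1.222

M ≈ 1.22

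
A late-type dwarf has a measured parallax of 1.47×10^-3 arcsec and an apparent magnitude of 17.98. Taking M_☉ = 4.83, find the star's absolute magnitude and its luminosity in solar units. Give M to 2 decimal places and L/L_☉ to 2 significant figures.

M ≈ 8.82; L/L_☉ ≈ 0.025

d = 1/p = 1/1.47×10^-3″ = 680.3 pc
M = m − 5 log₁₀ d + 5 = 17.98 − 5·2.8327 + 5 = 8.817
M − M_☉ = 8.817 − 4.83 = 3.987
L/L_☉ = 10^(−0.4 × 3.987) = 0.02543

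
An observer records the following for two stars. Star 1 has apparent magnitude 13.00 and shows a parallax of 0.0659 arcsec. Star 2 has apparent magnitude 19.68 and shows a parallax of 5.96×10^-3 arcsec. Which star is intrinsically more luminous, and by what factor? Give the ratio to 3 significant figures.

Star 1 is more luminous, by a factor of 3.84.

Star 1: d = 1/p = 1/0.0659″ = 15.17 pc
Star 1: M = m − 5 log₁₀ d + 5 = 13.00 − 5·1.1811 + 5 = 12.094
Star 2: d = 1/p = 1/5.96×10^-3″ = 167.8 pc
Star 2: M = m − 5 log₁₀ d + 5 = 19.68 − 5·2.2248 + 5 = 13.556
ΔM = M_1 − M_2 = 12.094 − (13.556) = -1.462; smaller M is more luminous → Star 1.
L ratio = 10^(0.4 |ΔM|) = 10^0.585 = 3.843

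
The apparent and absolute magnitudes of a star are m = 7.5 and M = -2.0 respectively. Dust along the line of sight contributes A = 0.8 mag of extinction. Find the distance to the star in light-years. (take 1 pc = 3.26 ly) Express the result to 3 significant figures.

m − M = 5 log₁₀(d/10 pc) + A  ⇒  7.5 − (-2.0) − 0.8 = 5 log₁₀(d/10)
8.700 = 5 log₁₀(d/10)
log₁₀ d = (m − M − A)/5 + 1 = 2.7400
d = 10^2.7400 = 549.5 pc
= 1792 ly

d ≈ 1790 ly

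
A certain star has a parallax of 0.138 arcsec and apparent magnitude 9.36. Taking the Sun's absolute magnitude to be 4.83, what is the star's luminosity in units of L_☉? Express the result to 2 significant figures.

L/L_☉ ≈ 8.1×10^-3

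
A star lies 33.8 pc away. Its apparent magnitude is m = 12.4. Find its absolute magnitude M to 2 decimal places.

5 log₁₀(d/10 pc) = 5 log₁₀(33.80) − 5 = 2.645
M = m − 5 log₁₀(d/10) = 12.4 − 2.645 = 9.755

M ≈ 9.76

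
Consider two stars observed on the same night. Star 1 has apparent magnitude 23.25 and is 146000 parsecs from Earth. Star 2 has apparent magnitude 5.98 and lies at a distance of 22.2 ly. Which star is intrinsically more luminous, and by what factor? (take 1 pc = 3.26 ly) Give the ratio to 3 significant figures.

Star 1: M = m − 5 log₁₀ d + 5 = 23.25 − 5·5.1644 + 5 = 2.428
Star 2: d = 22.2 ly / 3.26 = 6.810 pc
Star 2: M = m − 5 log₁₀ d + 5 = 5.98 − 5·0.8331 + 5 = 6.814
ΔM = M_1 − M_2 = 2.428 − (6.814) = -4.386; smaller M is more luminous → Star 1.
L ratio = 10^(0.4 |ΔM|) = 10^1.754 = 56.81

Star 1 is more luminous, by a factor of 56.8.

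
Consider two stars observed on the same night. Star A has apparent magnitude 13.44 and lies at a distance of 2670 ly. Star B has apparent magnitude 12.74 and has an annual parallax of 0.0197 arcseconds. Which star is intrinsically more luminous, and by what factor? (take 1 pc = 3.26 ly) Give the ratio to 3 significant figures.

Star A: d = 2670 ly / 3.26 = 819.0 pc
Star A: M = m − 5 log₁₀ d + 5 = 13.44 − 5·2.9133 + 5 = 3.874
Star B: d = 1/p = 1/0.0197″ = 50.76 pc
Star B: M = m − 5 log₁₀ d + 5 = 12.74 − 5·1.7055 + 5 = 9.212
ΔM = M_A − M_B = 3.874 − (9.212) = -5.339; smaller M is more luminous → Star A.
L ratio = 10^(0.4 |ΔM|) = 10^2.136 = 136.6

Star A is more luminous, by a factor of 137.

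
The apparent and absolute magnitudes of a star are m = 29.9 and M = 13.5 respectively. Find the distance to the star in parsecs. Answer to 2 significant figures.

Distance modulus: m − M = 29.9 − (13.5) = 16.400
m − M = 5 log₁₀ d − 5
log₁₀ d = (m − M)/5 + 1 = 4.2800
d = 10^4.2800 = 19050 pc

d ≈ 19000 pc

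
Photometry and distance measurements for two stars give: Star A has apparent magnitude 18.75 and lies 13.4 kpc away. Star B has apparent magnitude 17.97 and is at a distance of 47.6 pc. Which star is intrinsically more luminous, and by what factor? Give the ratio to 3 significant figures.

Star A: d = 13.4 kpc = 13400 pc
Star A: M = m − 5 log₁₀ d + 5 = 18.75 − 5·4.1271 + 5 = 3.114
Star B: M = m − 5 log₁₀ d + 5 = 17.97 − 5·1.6776 + 5 = 14.582
ΔM = M_A − M_B = 3.114 − (14.582) = -11.467; smaller M is more luminous → Star A.
L ratio = 10^(0.4 |ΔM|) = 10^4.587 = 38640

Star A is more luminous, by a factor of 38600.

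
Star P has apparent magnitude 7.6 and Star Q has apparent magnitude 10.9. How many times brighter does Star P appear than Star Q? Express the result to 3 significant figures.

Δm = 7.6 − (10.9) = -3.3
Flux ratio = 10^(−0.4 Δm) = 10^(−0.4 × -3.3) = 10^1.320 = 20.89

20.9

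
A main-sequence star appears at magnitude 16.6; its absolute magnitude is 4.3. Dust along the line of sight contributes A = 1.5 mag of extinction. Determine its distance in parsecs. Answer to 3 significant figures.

d ≈ 1450 pc

m − M = 5 log₁₀(d/10 pc) + A  ⇒  16.6 − (4.3) − 1.5 = 5 log₁₀(d/10)
10.800 = 5 log₁₀(d/10)
log₁₀ d = (m − M − A)/5 + 1 = 3.1600
d = 10^3.1600 = 1445 pc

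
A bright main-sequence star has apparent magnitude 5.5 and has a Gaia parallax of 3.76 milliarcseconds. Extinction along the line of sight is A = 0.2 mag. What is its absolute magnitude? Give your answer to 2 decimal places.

p = 3.76 mas = 3.76×10^-3″ → d = 1/p = 266.0 pc
5 log₁₀(d/10 pc) = 5 log₁₀(266.0) − 5 = 7.124
M = m − 5 log₁₀(d/10) − A = 5.5 − 7.124 − 0.2 = -1.824

M ≈ -1.82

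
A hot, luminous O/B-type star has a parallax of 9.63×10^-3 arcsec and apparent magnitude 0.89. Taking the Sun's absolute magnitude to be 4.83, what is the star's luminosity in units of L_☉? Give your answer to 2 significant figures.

L/L_☉ ≈ 4100

d = 1/p = 1/9.63×10^-3″ = 103.8 pc
M = m − 5 log₁₀ d + 5 = 0.89 − 5·2.0164 + 5 = -4.192
M − M_☉ = -4.192 − 4.83 = -9.022
L/L_☉ = 10^(−0.4 × -9.022) = 4062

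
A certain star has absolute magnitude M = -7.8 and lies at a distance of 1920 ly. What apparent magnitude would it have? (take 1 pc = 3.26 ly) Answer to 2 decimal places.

d = 1920 ly / 3.26 = 589.0 pc
m = M + 5 log₁₀ d − 5 = -7.8 + 5·2.7701 − 5 = 1.050

m ≈ 1.05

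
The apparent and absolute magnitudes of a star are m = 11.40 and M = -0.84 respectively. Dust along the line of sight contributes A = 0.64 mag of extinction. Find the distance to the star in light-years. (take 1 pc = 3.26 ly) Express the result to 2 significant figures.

d ≈ 6800 ly

m − M = 5 log₁₀(d/10 pc) + A  ⇒  11.40 − (-0.84) − 0.64 = 5 log₁₀(d/10)
11.600 = 5 log₁₀(d/10)
log₁₀ d = (m − M − A)/5 + 1 = 3.3200
d = 10^3.3200 = 2089 pc
= 6811 ly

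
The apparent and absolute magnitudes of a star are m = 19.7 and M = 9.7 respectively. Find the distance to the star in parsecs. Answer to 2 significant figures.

μ = m − M = 10.000
m − M = 5 log₁₀ d − 5
log₁₀ d = (m − M)/5 + 1 = 3.0000
d = 10^3.0000 = 1000 pc

d ≈ 1000 pc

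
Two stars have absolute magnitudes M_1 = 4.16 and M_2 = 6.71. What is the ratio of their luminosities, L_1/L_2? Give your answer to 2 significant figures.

L_1/L_2 ≈ 10

ΔM = M_1 − M_2 = -2.55
L_1/L_2 = 10^(−0.4 ΔM) = 10^1.020 = 10.47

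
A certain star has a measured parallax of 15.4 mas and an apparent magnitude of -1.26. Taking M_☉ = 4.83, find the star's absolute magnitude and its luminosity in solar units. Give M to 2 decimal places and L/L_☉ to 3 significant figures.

M ≈ -5.32; L/L_☉ ≈ 11500

d = 1/p = 1000/15.4 mas = 64.94 pc
M = m − 5 log₁₀ d + 5 = -1.26 − 5·1.8125 + 5 = -5.322
M − M_☉ = -5.322 − 4.83 = -10.152
L/L_☉ = 10^(−0.4 × -10.152) = 11510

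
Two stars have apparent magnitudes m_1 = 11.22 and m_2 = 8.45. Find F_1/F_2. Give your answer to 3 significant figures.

F_1/F_2 ≈ 0.0780

Δm = 11.22 − (8.45) = 2.77
Flux ratio = 10^(−0.4 Δm) = 10^(−0.4 × 2.77) = 10^-1.108 = 0.07798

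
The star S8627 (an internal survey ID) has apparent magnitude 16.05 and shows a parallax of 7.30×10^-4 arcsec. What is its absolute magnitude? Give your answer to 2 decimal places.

M ≈ 5.37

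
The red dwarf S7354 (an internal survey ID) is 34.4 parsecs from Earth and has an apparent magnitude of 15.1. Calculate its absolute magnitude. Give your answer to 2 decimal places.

5 log₁₀(d/10 pc) = 5 log₁₀(34.40) − 5 = 2.683
M = m − 5 log₁₀(d/10) = 15.1 − 2.683 = 12.417

M ≈ 12.42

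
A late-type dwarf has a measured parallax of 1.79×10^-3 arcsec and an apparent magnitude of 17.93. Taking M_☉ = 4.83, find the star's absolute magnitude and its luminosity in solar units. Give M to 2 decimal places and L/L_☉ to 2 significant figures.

d = 1/p = 1/1.79×10^-3″ = 558.7 pc
M = m − 5 log₁₀ d + 5 = 17.93 − 5·2.7471 + 5 = 9.194
M − M_☉ = 9.194 − 4.83 = 4.364
L/L_☉ = 10^(−0.4 × 4.364) = 0.01796

M ≈ 9.19; L/L_☉ ≈ 0.018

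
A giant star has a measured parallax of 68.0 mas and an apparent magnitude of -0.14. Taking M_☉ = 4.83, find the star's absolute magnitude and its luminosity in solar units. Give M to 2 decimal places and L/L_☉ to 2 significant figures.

M ≈ -0.98; L/L_☉ ≈ 210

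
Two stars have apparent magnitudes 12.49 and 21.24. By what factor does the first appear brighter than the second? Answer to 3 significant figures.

3160

Magnitude difference = -8.75
Flux ratio = 10^(−0.4 Δm) = 10^(−0.4 × -8.75) = 10^3.500 = 3162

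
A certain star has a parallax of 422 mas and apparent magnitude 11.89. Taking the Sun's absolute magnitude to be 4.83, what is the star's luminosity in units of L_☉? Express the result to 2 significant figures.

L/L_☉ ≈ 8.4×10^-5

d = 1/p = 1000/422 mas = 2.370 pc
M = m − 5 log₁₀ d + 5 = 11.89 − 5·0.3747 + 5 = 15.017
M − M_☉ = 15.017 − 4.83 = 10.187
L/L_☉ = 10^(−0.4 × 10.187) = 8.421×10^-5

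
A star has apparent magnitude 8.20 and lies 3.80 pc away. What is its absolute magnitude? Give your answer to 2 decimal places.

5 log₁₀(d/10 pc) = 5 log₁₀(3.800) − 5 = -2.101
M = m − 5 log₁₀(d/10) = 8.20 + 2.101 = 10.301

M ≈ 10.30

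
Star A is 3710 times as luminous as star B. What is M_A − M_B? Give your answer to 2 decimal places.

M_A − M_B ≈ -8.92

Pogson: ΔM = −2.5 log₁₀(ratio) = −2.5 log₁₀(3710) = −2.5 × 3.5694 = -8.923
Star A is brighter, so it has the smaller magnitude: the difference is negative.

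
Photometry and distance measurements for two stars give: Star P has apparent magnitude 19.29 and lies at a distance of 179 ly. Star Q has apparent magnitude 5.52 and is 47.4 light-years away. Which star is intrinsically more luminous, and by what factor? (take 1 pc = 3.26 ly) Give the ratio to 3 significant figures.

Star Q is more luminous, by a factor of 22600.

Star P: d = 179 ly / 3.26 = 54.91 pc
Star P: M = m − 5 log₁₀ d + 5 = 19.29 − 5·1.7396 + 5 = 15.592
Star Q: d = 47.4 ly / 3.26 = 14.54 pc
Star Q: M = m − 5 log₁₀ d + 5 = 5.52 − 5·1.1626 + 5 = 4.707
ΔM = M_P − M_Q = 15.592 − (4.707) = 10.885; smaller M is more luminous → Star Q.
L ratio = 10^(0.4 |ΔM|) = 10^4.354 = 22590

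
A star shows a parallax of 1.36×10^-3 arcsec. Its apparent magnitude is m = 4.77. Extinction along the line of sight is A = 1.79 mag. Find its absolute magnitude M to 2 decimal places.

M ≈ -6.35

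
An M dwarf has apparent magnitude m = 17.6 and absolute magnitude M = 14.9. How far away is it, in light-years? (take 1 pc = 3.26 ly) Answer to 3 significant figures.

d ≈ 113 ly

Distance modulus: m − M = 17.6 − (14.9) = 2.700
m − M = 5 log₁₀ d − 5
log₁₀ d = (m − M)/5 + 1 = 1.5400
d = 10^1.5400 = 34.67 pc
= 113.0 ly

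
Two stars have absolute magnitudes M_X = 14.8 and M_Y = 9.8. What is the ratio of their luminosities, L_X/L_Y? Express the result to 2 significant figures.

L_X/L_Y ≈ 0.010

ΔM = M_X − M_Y = 5.0
L_X/L_Y = 10^(−0.4 ΔM) = 10^-2.000 = 0.01000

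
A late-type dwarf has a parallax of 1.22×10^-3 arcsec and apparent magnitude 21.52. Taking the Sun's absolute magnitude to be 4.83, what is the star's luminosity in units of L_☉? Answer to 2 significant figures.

L/L_☉ ≈ 1.4×10^-3

d = 1/p = 1/1.22×10^-3″ = 819.7 pc
M = m − 5 log₁₀ d + 5 = 21.52 − 5·2.9136 + 5 = 11.952
M − M_☉ = 11.952 − 4.83 = 7.122
L/L_☉ = 10^(−0.4 × 7.122) = 1.417×10^-3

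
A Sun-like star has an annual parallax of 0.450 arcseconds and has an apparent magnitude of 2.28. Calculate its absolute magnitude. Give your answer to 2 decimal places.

d = 1/p = 1/0.450″ = 2.222 pc
5 log₁₀(d/10 pc) = 5 log₁₀(2.222) − 5 = -3.266
M = m − 5 log₁₀(d/10) = 2.28 + 3.266 = 5.546

M ≈ 5.55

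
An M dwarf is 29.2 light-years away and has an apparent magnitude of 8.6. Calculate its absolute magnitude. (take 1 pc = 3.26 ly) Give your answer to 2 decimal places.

M ≈ 8.84

d = 29.2 ly / 3.26 = 8.957 pc
5 log₁₀(d/10 pc) = 5 log₁₀(8.957) − 5 = -0.239
M = m − 5 log₁₀(d/10) = 8.6 + 0.239 = 8.839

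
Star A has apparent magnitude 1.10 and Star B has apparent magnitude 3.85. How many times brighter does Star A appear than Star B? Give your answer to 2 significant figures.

Δm = 1.10 − (3.85) = -2.75
Flux ratio = 10^(−0.4 Δm) = 10^(−0.4 × -2.75) = 10^1.100 = 12.59

13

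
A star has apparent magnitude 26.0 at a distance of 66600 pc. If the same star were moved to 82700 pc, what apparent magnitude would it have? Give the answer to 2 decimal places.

m ≈ 26.47

Flux ∝ 1/d², so Δm = 5 log₁₀(d₂/d₁) = 5 log₁₀(82700/66600) = 0.470
m₂ = m₁ + Δm = 26.0 + (0.470) = 26.470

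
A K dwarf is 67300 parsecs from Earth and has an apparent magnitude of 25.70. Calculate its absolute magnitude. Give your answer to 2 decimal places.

5 log₁₀(d/10 pc) = 5 log₁₀(67300) − 5 = 19.140
M = m − 5 log₁₀(d/10) = 25.70 − 19.140 = 6.560

M ≈ 6.56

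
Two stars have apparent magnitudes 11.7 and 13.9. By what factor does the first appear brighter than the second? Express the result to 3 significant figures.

Δm = 11.7 − (13.9) = -2.2
Flux ratio = 10^(−0.4 Δm) = 10^(−0.4 × -2.2) = 10^0.880 = 7.586

7.59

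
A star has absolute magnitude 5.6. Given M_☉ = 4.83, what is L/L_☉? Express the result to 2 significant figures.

L/L_☉ ≈ 0.49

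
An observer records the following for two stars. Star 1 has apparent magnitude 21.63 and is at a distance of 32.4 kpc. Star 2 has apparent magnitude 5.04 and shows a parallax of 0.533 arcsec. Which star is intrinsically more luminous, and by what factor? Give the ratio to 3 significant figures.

Star 1 is more luminous, by a factor of 69.0.

Star 1: d = 32.4 kpc = 32400 pc
Star 1: M = m − 5 log₁₀ d + 5 = 21.63 − 5·4.5105 + 5 = 4.077
Star 2: d = 1/p = 1/0.533″ = 1.876 pc
Star 2: M = m − 5 log₁₀ d + 5 = 5.04 − 5·0.2733 + 5 = 8.674
ΔM = M_1 − M_2 = 4.077 − (8.674) = -4.596; smaller M is more luminous → Star 1.
L ratio = 10^(0.4 |ΔM|) = 10^1.839 = 68.95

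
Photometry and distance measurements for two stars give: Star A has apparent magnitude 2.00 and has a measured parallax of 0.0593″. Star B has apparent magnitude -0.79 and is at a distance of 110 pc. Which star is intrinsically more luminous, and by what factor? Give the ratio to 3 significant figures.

Star B is more luminous, by a factor of 556.

Star A: d = 1/p = 1/0.0593″ = 16.86 pc
Star A: M = m − 5 log₁₀ d + 5 = 2.00 − 5·1.2269 + 5 = 0.865
Star B: M = m − 5 log₁₀ d + 5 = -0.79 − 5·2.0414 + 5 = -5.997
ΔM = M_A − M_B = 0.865 − (-5.997) = 6.862; smaller M is more luminous → Star B.
L ratio = 10^(0.4 |ΔM|) = 10^2.745 = 555.8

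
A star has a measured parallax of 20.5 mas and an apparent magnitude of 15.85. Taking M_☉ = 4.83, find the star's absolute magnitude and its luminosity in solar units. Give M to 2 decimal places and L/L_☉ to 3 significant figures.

M ≈ 12.41; L/L_☉ ≈ 9.30×10^-4

d = 1/p = 1000/20.5 mas = 48.78 pc
M = m − 5 log₁₀ d + 5 = 15.85 − 5·1.6882 + 5 = 12.409
M − M_☉ = 12.409 − 4.83 = 7.579
L/L_☉ = 10^(−0.4 × 7.579) = 9.300×10^-4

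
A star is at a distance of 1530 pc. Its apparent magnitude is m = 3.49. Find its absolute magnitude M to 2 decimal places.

5 log₁₀(d/10 pc) = 5 log₁₀(1530) − 5 = 10.923
M = m − 5 log₁₀(d/10) = 3.49 − 10.923 = -7.433

M ≈ -7.43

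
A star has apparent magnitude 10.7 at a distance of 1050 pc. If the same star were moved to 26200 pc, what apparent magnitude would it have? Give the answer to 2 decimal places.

Flux ∝ 1/d², so Δm = 5 log₁₀(d₂/d₁) = 5 log₁₀(26200/1050) = 6.986
m₂ = m₁ + Δm = 10.7 + (6.986) = 17.686

m ≈ 17.69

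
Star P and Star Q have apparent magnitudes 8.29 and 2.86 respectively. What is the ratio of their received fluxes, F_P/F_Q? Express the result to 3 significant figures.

Δm = 8.29 − (2.86) = 5.43
Flux ratio = 10^(−0.4 Δm) = 10^(−0.4 × 5.43) = 10^-2.172 = 6.730×10^-3

F_P/F_Q ≈ 6.73×10^-3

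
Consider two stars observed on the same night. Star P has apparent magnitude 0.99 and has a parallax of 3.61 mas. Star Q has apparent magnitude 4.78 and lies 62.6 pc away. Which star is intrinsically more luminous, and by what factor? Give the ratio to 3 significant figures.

Star P is more luminous, by a factor of 642.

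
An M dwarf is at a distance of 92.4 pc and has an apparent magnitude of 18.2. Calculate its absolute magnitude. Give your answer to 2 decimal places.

5 log₁₀(d/10 pc) = 5 log₁₀(92.40) − 5 = 4.828
M = m − 5 log₁₀(d/10) = 18.2 − 4.828 = 13.372

M ≈ 13.37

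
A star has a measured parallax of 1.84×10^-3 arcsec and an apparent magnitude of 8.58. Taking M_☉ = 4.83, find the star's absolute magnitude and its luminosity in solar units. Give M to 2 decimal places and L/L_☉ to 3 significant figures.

M ≈ -0.10; L/L_☉ ≈ 93.4

d = 1/p = 1/1.84×10^-3″ = 543.5 pc
M = m − 5 log₁₀ d + 5 = 8.58 − 5·2.7352 + 5 = -0.096
M − M_☉ = -0.096 − 4.83 = -4.926
L/L_☉ = 10^(−0.4 × -4.926) = 93.40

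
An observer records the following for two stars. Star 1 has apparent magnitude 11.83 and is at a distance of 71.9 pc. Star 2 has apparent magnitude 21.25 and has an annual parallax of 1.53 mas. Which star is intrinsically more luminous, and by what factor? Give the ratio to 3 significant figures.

Star 1 is more luminous, by a factor of 70.9.

Star 1: M = m − 5 log₁₀ d + 5 = 11.83 − 5·1.8567 + 5 = 7.546
Star 2: p = 1.53 mas = 1.53×10^-3″ → d = 1/p = 653.6 pc
Star 2: M = m − 5 log₁₀ d + 5 = 21.25 − 5·2.8153 + 5 = 12.173
ΔM = M_1 − M_2 = 7.546 − (12.173) = -4.627; smaller M is more luminous → Star 1.
L ratio = 10^(0.4 |ΔM|) = 10^1.851 = 70.93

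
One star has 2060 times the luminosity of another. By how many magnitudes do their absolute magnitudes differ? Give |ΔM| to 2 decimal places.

|ΔM| ≈ 8.28

Pogson: ΔM = −2.5 log₁₀(ratio) = −2.5 log₁₀(2060) = −2.5 × 3.3139 = -8.285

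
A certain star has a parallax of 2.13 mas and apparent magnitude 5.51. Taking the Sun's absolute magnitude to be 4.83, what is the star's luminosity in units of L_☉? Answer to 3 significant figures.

d = 1/p = 1000/2.13 mas = 469.5 pc
M = m − 5 log₁₀ d + 5 = 5.51 − 5·2.6716 + 5 = -2.848
M − M_☉ = -2.848 − 4.83 = -7.678
L/L_☉ = 10^(−0.4 × -7.678) = 1178

L/L_☉ ≈ 1180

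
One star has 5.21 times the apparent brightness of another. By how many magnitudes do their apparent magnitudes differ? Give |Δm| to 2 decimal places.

Pogson: Δm = −2.5 log₁₀(ratio) = −2.5 log₁₀(5.21) = −2.5 × 0.7168 = -1.792

|Δm| ≈ 1.79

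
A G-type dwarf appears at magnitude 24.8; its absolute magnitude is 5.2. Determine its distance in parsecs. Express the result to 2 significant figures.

d ≈ 83000 pc

Distance modulus: m − M = 24.8 − (5.2) = 19.600
m − M = 5 log₁₀ d − 5
log₁₀ d = (m − M)/5 + 1 = 4.9200
d = 10^4.9200 = 83180 pc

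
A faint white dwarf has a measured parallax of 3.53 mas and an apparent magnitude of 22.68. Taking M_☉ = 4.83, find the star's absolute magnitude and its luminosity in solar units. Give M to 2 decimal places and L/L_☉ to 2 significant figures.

M ≈ 15.42; L/L_☉ ≈ 5.8×10^-5

d = 1/p = 1000/3.53 mas = 283.3 pc
M = m − 5 log₁₀ d + 5 = 22.68 − 5·2.4522 + 5 = 15.419
M − M_☉ = 15.419 − 4.83 = 10.589
L/L_☉ = 10^(−0.4 × 10.589) = 5.814×10^-5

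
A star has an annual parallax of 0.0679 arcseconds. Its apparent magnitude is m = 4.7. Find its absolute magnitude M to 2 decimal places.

d = 1/p = 1/0.0679″ = 14.73 pc
5 log₁₀(d/10 pc) = 5 log₁₀(14.73) − 5 = 0.841
M = m − 5 log₁₀(d/10) = 4.7 − 0.841 = 3.859

M ≈ 3.86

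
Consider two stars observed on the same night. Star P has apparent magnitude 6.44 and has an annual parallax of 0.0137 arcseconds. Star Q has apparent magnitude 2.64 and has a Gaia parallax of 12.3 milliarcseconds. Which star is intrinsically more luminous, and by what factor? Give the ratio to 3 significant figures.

Star P: d = 1/p = 1/0.0137″ = 72.99 pc
Star P: M = m − 5 log₁₀ d + 5 = 6.44 − 5·1.8633 + 5 = 2.124
Star Q: p = 12.3 mas = 0.0123″ → d = 1/p = 81.30 pc
Star Q: M = m − 5 log₁₀ d + 5 = 2.64 − 5·1.9101 + 5 = -1.910
ΔM = M_P − M_Q = 2.124 − (-1.910) = 4.034; smaller M is more luminous → Star Q.
L ratio = 10^(0.4 |ΔM|) = 10^1.614 = 41.08

Star Q is more luminous, by a factor of 41.1.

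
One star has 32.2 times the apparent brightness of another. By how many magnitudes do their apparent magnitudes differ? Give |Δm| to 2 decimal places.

|Δm| ≈ 3.77

Pogson: Δm = −2.5 log₁₀(ratio) = −2.5 log₁₀(32.2) = −2.5 × 1.5079 = -3.770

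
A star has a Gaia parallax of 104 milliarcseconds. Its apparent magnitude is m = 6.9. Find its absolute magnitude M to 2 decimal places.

p = 104 mas = 0.104″ → d = 1/p = 9.615 pc
5 log₁₀(d/10 pc) = 5 log₁₀(9.615) − 5 = -0.085
M = m − 5 log₁₀(d/10) = 6.9 + 0.085 = 6.985

M ≈ 6.99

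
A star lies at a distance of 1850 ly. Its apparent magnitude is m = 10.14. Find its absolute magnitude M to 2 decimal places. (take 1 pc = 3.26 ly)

M ≈ 1.37

d = 1850 ly / 3.26 = 567.5 pc
5 log₁₀(d/10 pc) = 5 log₁₀(567.5) − 5 = 8.770
M = m − 5 log₁₀(d/10) = 10.14 − 8.770 = 1.370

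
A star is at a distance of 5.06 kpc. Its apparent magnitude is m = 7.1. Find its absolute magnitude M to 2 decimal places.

M ≈ -6.42

d = 5.06 kpc = 5060 pc
5 log₁₀(d/10 pc) = 5 log₁₀(5060) − 5 = 13.521
M = m − 5 log₁₀(d/10) = 7.1 − 13.521 = -6.421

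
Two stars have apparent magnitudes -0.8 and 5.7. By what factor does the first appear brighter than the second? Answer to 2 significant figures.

400

Magnitude difference = -6.5
Flux ratio = 10^(−0.4 Δm) = 10^(−0.4 × -6.5) = 10^2.600 = 398.1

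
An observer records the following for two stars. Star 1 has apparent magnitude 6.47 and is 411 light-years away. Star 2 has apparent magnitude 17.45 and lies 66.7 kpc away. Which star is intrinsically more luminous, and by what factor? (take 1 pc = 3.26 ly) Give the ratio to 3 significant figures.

Star 1: d = 411 ly / 3.26 = 126.1 pc
Star 1: M = m − 5 log₁₀ d + 5 = 6.47 − 5·2.1006 + 5 = 0.967
Star 2: d = 66.7 kpc = 66700 pc
Star 2: M = m − 5 log₁₀ d + 5 = 17.45 − 5·4.8241 + 5 = -1.671
ΔM = M_1 − M_2 = 0.967 − (-1.671) = 2.638; smaller M is more luminous → Star 2.
L ratio = 10^(0.4 |ΔM|) = 10^1.055 = 11.35

Star 2 is more luminous, by a factor of 11.4.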